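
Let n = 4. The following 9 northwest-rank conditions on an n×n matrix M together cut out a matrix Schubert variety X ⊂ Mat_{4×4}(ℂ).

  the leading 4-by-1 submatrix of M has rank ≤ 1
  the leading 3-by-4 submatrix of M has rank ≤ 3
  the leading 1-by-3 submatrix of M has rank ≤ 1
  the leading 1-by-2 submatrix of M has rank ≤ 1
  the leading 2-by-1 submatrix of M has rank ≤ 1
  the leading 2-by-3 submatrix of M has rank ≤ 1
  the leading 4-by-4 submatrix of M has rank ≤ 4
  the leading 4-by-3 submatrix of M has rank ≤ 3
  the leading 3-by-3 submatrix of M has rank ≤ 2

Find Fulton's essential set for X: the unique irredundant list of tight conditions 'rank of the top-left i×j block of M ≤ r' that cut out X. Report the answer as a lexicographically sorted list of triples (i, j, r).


The tightest implied rank at each (i,j), from the 9 conditions:

  row 1: 1  1  1  1
  row 2: 1  1  1  2
  row 3: 1  2  2  3
  row 4: 1  2  3  4

hence w(1..4) = (1, 4, 2, 3).

Fulton essential set (1 of the 2 Rothe cells):

[(2, 3, 1)]


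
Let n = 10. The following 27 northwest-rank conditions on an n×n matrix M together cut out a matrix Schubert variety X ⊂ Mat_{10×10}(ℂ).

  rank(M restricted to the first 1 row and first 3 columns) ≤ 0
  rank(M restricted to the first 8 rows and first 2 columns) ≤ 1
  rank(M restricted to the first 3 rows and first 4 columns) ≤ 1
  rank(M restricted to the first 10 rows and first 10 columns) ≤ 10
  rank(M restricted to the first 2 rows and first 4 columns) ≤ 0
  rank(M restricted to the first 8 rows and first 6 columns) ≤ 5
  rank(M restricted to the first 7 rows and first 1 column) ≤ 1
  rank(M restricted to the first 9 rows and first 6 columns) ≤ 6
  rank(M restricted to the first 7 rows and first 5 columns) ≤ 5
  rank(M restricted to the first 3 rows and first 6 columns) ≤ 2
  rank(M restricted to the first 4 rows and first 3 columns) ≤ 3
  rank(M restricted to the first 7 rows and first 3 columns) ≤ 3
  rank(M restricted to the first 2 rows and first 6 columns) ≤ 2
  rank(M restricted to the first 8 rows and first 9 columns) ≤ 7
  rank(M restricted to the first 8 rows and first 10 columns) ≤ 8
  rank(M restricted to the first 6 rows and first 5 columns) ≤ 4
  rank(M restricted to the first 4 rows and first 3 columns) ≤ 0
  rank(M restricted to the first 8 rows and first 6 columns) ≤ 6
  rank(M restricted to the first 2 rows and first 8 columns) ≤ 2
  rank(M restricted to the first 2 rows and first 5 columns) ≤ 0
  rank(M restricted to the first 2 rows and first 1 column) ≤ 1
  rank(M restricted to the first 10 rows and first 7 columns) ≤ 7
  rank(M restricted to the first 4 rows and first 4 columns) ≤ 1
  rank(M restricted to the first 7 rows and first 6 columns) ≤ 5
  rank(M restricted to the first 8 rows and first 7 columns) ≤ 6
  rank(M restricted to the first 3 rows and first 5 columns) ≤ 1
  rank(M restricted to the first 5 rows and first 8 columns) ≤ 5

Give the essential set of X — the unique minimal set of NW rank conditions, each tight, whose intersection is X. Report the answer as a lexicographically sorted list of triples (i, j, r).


Recovering R(i,j) via the rank-extension bound from the 27 conditions:

  i=1: 0  0  0  0  0  1  1  1  1  1
  i=2: 0  0  0  0  0  1  2  2  2  2
  i=3: 0  0  0  1  1  2  3  3  3  3
  i=4: 0  0  0  1  2  3  4  4  4  4
  i=5: 1  1  1  2  3  4  5  5  5  5
  i=6: 1  1  2  3  4  5  6  6  6  6
  i=7: 1  1  2  3  4  5  6  7  7  7
  i=8: 1  1  2  3  4  5  6  7  7  8
  i=9: 1  2  3  4  5  6  7  8  8  9
  i=10: 1  2  3  4  5  6  7  8  9  10

so w = (6, 7, 4, 5, 1, 3, 8, 10, 2, 9).

D(w) has 20 cells with 4 SE-corners; essential set:

[(2, 5, 0), (4, 3, 0), (8, 2, 1), (8, 9, 7)]


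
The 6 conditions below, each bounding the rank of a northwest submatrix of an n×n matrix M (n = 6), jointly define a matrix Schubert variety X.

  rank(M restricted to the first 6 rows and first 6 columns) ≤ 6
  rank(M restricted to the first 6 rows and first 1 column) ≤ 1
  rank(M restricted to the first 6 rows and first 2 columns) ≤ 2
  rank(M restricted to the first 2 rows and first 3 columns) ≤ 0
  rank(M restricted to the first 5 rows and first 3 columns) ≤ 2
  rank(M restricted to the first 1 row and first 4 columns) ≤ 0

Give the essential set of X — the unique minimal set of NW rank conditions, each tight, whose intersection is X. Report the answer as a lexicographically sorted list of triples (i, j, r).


Rank table r_w(6×6) implied by the 6 constraints:

  i=1: 0 0 0 0 1 1
  i=2: 0 0 0 1 2 2
  i=3: 1 1 1 2 3 3
  i=4: 1 2 2 3 4 4
  i=5: 1 2 2 3 4 5
  i=6: 1 2 3 4 5 6

hence w(1..6) = (5, 4, 1, 2, 6, 3).

D(w) has 8 cells with 3 SE-corners; essential set:

[(1, 4, 0), (2, 3, 0), (5, 3, 2)]


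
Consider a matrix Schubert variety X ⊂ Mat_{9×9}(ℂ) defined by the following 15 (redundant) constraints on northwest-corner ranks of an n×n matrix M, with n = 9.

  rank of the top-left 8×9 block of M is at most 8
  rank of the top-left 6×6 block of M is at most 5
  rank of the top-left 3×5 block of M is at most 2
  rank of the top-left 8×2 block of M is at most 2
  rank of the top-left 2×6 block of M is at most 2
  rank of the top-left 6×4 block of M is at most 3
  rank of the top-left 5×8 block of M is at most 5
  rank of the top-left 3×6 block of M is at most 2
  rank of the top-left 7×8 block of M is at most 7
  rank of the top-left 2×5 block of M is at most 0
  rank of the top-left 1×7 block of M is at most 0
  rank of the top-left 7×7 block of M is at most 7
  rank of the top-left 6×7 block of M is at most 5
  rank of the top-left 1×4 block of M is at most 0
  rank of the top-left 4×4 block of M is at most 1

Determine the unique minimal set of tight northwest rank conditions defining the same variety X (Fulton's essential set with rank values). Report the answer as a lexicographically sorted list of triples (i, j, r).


The tightest implied rank at each (i,j), from the 15 conditions:

  row 1: 0, 0, 0, 0, 0, 0, 0, 1, 1
  row 2: 0, 0, 0, 0, 0, 1, 1, 2, 2
  row 3: 1, 1, 1, 1, 1, 2, 2, 3, 3
  row 4: 1, 1, 1, 1, 2, 3, 3, 4, 4
  row 5: 1, 2, 2, 2, 3, 4, 4, 5, 5
  row 6: 1, 2, 3, 3, 4, 5, 5, 6, 6
  row 7: 1, 2, 3, 4, 5, 6, 6, 7, 7
  row 8: 1, 2, 3, 4, 5, 6, 7, 8, 8
  row 9: 1, 2, 3, 4, 5, 6, 7, 8, 9

giving w = (8, 6, 1, 5, 2, 3, 4, 7, 9) via Δ²R.

Rothe diagram D(w) (15 cells), 3 SE-corners (essential conditions):

[(1, 7, 0), (2, 5, 0), (4, 4, 1)]


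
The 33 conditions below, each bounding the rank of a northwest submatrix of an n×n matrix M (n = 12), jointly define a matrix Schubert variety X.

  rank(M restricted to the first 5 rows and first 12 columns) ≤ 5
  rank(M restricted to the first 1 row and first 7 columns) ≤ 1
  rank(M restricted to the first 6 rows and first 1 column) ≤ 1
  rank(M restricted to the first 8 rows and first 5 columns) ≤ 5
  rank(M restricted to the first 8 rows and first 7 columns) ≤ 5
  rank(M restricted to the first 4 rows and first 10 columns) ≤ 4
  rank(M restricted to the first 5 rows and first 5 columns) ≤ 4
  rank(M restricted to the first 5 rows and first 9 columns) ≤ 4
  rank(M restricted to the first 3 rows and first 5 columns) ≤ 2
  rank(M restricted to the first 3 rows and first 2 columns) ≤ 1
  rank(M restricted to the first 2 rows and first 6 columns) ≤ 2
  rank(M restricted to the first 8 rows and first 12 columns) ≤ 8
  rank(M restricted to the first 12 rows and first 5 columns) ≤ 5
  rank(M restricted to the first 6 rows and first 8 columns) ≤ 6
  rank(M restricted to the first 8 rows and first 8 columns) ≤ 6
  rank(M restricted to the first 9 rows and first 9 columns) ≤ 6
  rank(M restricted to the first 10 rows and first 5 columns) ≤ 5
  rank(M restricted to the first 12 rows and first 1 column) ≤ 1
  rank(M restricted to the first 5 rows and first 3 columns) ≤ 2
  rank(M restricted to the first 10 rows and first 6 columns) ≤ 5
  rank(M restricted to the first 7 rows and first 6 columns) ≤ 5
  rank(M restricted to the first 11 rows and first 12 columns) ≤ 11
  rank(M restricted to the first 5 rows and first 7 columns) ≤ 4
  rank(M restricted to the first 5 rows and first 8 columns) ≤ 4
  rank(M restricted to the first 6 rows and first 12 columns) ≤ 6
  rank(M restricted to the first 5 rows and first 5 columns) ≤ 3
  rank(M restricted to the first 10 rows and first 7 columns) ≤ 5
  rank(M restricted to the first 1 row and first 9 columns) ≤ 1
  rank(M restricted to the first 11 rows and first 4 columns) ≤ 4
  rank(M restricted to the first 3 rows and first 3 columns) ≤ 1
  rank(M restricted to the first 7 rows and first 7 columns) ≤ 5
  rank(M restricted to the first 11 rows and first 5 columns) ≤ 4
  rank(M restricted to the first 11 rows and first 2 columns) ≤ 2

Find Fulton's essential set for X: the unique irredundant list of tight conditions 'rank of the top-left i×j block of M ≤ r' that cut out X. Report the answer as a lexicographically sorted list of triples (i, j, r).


Reconstructing r_w from the 33 given conditions:

  R[1]: 1 1 1 1 1 1 1 1 1 1 1 1
  R[2]: 1 1 1 2 2 2 2 2 2 2 2 2
  R[3]: 1 1 1 2 2 3 3 3 3 3 3 3
  R[4]: 1 2 2 3 3 4 4 4 4 4 4 4
  R[5]: 1 2 2 3 3 4 4 4 4 5 5 5
  R[6]: 1 2 3 4 4 5 5 5 5 6 6 6
  R[7]: 1 2 3 4 4 5 5 6 6 7 7 7
  R[8]: 1 2 3 4 4 5 5 6 6 7 8 8
  R[9]: 1 2 3 4 4 5 5 6 6 7 8 9
  R[10]: 1 2 3 4 4 5 5 6 7 8 9 10
  R[11]: 1 2 3 4 4 5 6 7 8 9 10 11
  R[12]: 1 2 3 4 5 6 7 8 9 10 11 12

reading off 1-entries of Δ²R: w = (1, 4, 6, 2, 10, 3, 8, 11, 12, 9, 7, 5).

|D(w)|=21, |Ess(w)|=8:

[(3, 3, 1), (3, 5, 2), (5, 3, 2), (5, 5, 3), (5, 9, 4), (9, 9, 6), (10, 7, 5), (11, 5, 4)]


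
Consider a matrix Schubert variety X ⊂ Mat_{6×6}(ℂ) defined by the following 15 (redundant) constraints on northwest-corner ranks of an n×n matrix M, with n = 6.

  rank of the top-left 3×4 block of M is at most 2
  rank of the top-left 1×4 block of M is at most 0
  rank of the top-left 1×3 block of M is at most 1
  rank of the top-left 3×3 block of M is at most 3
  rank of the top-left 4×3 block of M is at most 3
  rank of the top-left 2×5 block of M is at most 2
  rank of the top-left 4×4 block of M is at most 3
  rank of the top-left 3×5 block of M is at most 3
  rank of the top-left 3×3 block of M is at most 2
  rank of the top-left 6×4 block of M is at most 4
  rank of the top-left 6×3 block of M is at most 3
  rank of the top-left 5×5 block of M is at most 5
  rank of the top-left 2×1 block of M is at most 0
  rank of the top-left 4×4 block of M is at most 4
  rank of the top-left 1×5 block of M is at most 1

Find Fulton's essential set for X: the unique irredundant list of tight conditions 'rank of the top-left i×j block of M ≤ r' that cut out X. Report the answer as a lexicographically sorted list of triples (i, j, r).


Propagating the 15 rank bounds to every northwest block:

  R[1]: 0  0  0  0  1  1
  R[2]: 0  1  1  1  2  2
  R[3]: 1  2  2  2  3  3
  R[4]: 1  2  3  3  4  4
  R[5]: 1  2  3  4  5  5
  R[6]: 1  2  3  4  5  6

the unique w with this rank table is (5, 2, 1, 3, 4, 6).

Rothe diagram D(w) (5 cells), 2 SE-corners (essential conditions):

[(1, 4, 0), (2, 1, 0)]


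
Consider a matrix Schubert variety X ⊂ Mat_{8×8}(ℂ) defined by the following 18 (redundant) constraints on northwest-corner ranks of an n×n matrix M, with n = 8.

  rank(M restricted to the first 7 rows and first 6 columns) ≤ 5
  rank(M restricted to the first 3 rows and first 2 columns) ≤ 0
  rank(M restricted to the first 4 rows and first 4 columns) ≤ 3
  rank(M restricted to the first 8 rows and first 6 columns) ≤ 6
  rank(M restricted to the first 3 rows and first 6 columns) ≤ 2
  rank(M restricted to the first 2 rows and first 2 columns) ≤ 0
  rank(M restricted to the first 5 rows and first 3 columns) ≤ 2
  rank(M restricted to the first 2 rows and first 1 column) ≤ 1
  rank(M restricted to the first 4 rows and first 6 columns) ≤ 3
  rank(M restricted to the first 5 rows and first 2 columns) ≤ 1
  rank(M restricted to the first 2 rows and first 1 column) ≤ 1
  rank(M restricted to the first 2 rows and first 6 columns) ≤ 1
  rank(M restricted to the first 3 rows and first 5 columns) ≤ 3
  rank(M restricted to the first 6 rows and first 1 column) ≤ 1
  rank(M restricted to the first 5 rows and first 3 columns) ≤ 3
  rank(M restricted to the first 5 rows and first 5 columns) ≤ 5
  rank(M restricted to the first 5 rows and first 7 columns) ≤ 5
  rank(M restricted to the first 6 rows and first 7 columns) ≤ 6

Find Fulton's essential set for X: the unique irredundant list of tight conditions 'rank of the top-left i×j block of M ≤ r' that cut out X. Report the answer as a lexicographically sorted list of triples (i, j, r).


The tightest implied rank at each (i,j), from the 18 conditions:

  i=1: 0, 0, 1, 1, 1, 1, 1, 1
  i=2: 0, 0, 1, 1, 1, 1, 2, 2
  i=3: 0, 0, 1, 2, 2, 2, 3, 3
  i=4: 1, 1, 2, 3, 3, 3, 4, 4
  i=5: 1, 1, 2, 3, 4, 4, 5, 5
  i=6: 1, 2, 3, 4, 5, 5, 6, 6
  i=7: 1, 2, 3, 4, 5, 5, 6, 7
  i=8: 1, 2, 3, 4, 5, 6, 7, 8

second differences of R give the permutation w = (3, 7, 4, 1, 5, 2, 8, 6).

|D(w)|=11, |Ess(w)|=4:

[(2, 6, 1), (3, 2, 0), (5, 2, 1), (7, 6, 5)]


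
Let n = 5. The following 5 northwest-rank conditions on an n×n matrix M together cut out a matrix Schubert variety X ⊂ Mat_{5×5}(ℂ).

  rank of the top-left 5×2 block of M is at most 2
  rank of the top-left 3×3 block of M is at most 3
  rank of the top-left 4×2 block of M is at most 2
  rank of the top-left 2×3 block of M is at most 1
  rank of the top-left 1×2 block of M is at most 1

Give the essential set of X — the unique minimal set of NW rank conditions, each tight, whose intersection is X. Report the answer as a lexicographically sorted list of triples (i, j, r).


Computing R[i][j] = min implied NW-rank bound (n=5, 5 conditions):

  row 1: 1 | 1 | 1 | 1 | 1
  row 2: 1 | 1 | 1 | 2 | 2
  row 3: 1 | 2 | 2 | 3 | 3
  row 4: 1 | 2 | 3 | 4 | 4
  row 5: 1 | 2 | 3 | 4 | 5

giving w = (1, 4, 2, 3, 5) via Δ²R.

1 SE-corner of the 2-cell Rothe diagram gives Ess(w):

[(2, 3, 1)]


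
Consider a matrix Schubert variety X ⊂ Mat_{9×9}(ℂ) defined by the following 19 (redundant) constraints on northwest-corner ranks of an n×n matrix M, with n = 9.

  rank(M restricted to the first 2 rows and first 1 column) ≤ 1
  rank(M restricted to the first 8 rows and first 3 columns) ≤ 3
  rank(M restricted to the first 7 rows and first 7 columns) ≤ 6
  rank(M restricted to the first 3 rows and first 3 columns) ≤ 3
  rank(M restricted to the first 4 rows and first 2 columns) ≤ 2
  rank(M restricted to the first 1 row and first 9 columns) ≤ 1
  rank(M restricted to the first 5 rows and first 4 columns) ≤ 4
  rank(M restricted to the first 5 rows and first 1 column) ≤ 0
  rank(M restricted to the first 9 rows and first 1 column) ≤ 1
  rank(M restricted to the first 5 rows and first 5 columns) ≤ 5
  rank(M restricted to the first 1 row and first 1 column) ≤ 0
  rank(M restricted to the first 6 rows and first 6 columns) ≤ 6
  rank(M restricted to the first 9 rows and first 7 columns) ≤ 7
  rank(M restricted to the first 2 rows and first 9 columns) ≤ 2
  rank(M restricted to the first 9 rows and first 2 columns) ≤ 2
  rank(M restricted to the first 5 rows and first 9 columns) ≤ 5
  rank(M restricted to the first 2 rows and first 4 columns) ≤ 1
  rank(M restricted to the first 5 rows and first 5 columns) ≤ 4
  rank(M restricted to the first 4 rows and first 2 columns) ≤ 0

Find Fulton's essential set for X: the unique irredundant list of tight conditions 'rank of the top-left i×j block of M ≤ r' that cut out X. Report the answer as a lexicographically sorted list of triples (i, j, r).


The tightest implied rank at each (i,j), from the 19 conditions:

  R[1]: 0, 0, 1, 1, 1, 1, 1, 1, 1
  R[2]: 0, 0, 1, 1, 2, 2, 2, 2, 2
  R[3]: 0, 0, 1, 2, 3, 3, 3, 3, 3
  R[4]: 0, 0, 1, 2, 3, 4, 4, 4, 4
  R[5]: 0, 1, 2, 3, 4, 5, 5, 5, 5
  R[6]: 1, 2, 3, 4, 5, 6, 6, 6, 6
  R[7]: 1, 2, 3, 4, 5, 6, 6, 7, 7
  R[8]: 1, 2, 3, 4, 5, 6, 7, 8, 8
  R[9]: 1, 2, 3, 4, 5, 6, 7, 8, 9

the unique w with this rank table is (3, 5, 4, 6, 2, 1, 8, 7, 9).

|D(w)|=11, |Ess(w)|=4:

[(2, 4, 1), (4, 2, 0), (5, 1, 0), (7, 7, 6)]


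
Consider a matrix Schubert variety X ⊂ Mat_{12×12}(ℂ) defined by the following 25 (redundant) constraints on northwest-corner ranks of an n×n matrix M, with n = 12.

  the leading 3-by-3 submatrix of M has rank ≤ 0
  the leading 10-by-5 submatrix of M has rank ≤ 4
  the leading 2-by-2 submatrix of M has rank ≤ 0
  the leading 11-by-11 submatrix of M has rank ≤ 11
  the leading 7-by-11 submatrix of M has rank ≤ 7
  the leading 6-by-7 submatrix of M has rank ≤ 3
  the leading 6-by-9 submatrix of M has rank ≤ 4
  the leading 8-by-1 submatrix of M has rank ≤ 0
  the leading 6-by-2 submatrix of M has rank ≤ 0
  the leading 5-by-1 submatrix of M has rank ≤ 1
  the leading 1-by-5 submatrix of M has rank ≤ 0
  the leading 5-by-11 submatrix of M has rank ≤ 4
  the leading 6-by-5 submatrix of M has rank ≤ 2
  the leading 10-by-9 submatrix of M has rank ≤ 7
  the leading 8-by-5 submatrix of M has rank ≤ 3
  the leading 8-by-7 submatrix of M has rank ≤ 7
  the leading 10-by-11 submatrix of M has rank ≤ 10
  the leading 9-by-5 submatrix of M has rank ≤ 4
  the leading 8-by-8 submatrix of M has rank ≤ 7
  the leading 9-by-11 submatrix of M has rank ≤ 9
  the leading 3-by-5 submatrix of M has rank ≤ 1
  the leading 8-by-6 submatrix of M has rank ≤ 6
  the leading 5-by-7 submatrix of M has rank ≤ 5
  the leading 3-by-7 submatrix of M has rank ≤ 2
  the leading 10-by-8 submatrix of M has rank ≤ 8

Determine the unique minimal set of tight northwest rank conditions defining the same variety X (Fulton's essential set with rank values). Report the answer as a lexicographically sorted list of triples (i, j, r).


Rank table r_w(12×12) implied by the 25 constraints:

  row 1: 0 0 0 0 0 1 1 1 1 1 1 1
  row 2: 0 0 0 1 1 2 2 2 2 2 2 2
  row 3: 0 0 0 1 1 2 2 3 3 3 3 3
  row 4: 0 0 1 2 2 3 3 4 4 4 4 4
  row 5: 0 0 1 2 2 3 3 4 4 4 4 5
  row 6: 0 0 1 2 2 3 3 4 4 5 5 6
  row 7: 0 1 2 3 3 4 4 5 5 6 6 7
  row 8: 0 1 2 3 3 4 5 6 6 7 7 8
  row 9: 1 2 3 4 4 5 6 7 7 8 8 9
  row 10: 1 2 3 4 4 5 6 7 7 8 9 10
  row 11: 1 2 3 4 5 6 7 8 8 9 10 11
  row 12: 1 2 3 4 5 6 7 8 9 10 11 12

hence w(1..12) = (6, 4, 8, 3, 12, 10, 2, 7, 1, 11, 5, 9).

Rothe diagram D(w) (32 cells), 13 SE-corners (essential conditions):

[(1, 5, 0), (3, 3, 0), (3, 5, 1), (3, 7, 2), (5, 11, 4), (6, 2, 0), (6, 5, 2), (6, 7, 3), (6, 9, 4), (8, 1, 0), (8, 5, 3), (10, 5, 4), (10, 9, 7)]


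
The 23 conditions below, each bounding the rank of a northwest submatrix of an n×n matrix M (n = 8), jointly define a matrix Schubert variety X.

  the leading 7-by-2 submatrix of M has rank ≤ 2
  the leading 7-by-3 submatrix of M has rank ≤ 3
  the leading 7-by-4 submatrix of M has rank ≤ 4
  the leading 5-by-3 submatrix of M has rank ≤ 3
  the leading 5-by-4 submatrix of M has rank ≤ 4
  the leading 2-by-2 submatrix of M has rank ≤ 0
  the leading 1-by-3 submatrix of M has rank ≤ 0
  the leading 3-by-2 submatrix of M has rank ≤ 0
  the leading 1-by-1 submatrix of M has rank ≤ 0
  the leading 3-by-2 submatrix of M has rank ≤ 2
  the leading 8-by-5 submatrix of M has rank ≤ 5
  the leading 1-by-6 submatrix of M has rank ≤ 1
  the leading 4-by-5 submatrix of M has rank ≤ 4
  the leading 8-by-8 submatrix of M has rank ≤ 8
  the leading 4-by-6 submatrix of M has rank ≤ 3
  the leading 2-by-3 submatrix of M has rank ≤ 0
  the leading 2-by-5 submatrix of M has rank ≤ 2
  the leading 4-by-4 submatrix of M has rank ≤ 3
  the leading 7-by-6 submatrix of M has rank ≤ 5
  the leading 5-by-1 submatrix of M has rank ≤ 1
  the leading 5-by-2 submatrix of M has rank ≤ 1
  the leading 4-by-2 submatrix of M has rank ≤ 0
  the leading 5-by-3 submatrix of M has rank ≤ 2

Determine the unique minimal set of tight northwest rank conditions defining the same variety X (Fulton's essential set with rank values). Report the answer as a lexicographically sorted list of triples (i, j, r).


The tightest implied rank at each (i,j), from the 23 conditions:

  R[1]: 0  0  0  1  1  1  1  1
  R[2]: 0  0  0  1  2  2  2  2
  R[3]: 0  0  1  2  3  3  3  3
  R[4]: 0  0  1  2  3  3  4  4
  R[5]: 1  1  2  3  4  4  5  5
  R[6]: 1  2  3  4  5  5  6  6
  R[7]: 1  2  3  4  5  5  6  7
  R[8]: 1  2  3  4  5  6  7  8

hence w(1..8) = (4, 5, 3, 7, 1, 2, 8, 6).

ℓ(w)=12; the 4 essential cells (i,j,r):

[(2, 3, 0), (4, 2, 0), (4, 6, 3), (7, 6, 5)]


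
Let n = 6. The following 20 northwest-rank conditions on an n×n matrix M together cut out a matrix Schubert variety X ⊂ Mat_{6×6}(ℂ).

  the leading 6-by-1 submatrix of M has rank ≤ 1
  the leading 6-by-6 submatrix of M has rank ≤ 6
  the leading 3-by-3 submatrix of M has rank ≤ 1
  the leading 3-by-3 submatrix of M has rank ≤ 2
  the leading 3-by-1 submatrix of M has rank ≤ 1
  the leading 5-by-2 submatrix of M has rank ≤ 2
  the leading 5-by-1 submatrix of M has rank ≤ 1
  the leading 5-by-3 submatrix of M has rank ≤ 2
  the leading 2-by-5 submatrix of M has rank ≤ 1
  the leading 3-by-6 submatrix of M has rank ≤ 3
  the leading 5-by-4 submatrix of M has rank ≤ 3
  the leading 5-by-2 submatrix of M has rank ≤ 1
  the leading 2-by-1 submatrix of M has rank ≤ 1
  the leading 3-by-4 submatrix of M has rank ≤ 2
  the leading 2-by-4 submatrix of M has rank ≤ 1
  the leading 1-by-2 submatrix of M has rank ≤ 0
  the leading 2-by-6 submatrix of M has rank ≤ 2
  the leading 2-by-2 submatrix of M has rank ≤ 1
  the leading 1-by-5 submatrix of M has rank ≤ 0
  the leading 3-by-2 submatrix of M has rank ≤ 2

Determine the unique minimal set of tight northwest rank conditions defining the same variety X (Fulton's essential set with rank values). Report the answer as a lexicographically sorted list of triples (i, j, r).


The tightest implied rank at each (i,j), from the 20 conditions:

  0 | 0 | 0 | 0 | 0 | 1
  1 | 1 | 1 | 1 | 1 | 2
  1 | 1 | 1 | 2 | 2 | 3
  1 | 1 | 2 | 3 | 3 | 4
  1 | 1 | 2 | 3 | 4 | 5
  1 | 2 | 3 | 4 | 5 | 6

hence w(1..6) = (6, 1, 4, 3, 5, 2).

Rothe diagram D(w) (9 cells), 3 SE-corners (essential conditions):

[(1, 5, 0), (3, 3, 1), (5, 2, 1)]


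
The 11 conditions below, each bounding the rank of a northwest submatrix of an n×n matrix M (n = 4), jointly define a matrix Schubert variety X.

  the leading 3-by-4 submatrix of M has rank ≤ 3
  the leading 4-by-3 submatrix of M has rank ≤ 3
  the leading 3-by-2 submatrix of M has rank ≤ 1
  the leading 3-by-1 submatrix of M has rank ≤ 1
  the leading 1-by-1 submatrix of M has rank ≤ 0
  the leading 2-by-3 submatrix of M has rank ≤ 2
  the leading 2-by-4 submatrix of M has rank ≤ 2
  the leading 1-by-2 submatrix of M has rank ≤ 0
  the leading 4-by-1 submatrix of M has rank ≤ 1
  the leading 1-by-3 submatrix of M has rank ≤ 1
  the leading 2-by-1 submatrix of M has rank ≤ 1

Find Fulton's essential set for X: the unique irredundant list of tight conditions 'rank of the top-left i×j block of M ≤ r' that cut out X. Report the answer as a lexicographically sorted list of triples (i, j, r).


Computing R[i][j] = min implied NW-rank bound (n=4, 11 conditions):

  0 | 0 | 1 | 1
  1 | 1 | 2 | 2
  1 | 1 | 2 | 3
  1 | 2 | 3 | 4

so w = (3, 1, 4, 2).

ℓ(w)=3; the 2 essential cells (i,j,r):

[(1, 2, 0), (3, 2, 1)]


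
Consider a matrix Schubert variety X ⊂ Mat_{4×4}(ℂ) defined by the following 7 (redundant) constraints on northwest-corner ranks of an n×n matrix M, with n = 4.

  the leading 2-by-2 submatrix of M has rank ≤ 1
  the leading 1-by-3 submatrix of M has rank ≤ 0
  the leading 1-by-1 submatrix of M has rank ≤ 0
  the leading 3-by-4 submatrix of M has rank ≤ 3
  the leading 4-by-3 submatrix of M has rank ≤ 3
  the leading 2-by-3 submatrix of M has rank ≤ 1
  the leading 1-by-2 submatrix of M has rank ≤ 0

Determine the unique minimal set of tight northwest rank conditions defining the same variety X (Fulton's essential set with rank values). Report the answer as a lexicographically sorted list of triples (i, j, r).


The tightest implied rank at each (i,j), from the 7 conditions:

  row 1: 0  0  0  1
  row 2: 1  1  1  2
  row 3: 1  2  2  3
  row 4: 1  2  3  4

the unique w with this rank table is (4, 1, 2, 3).

|D(w)|=3, |Ess(w)|=1:

[(1, 3, 0)]


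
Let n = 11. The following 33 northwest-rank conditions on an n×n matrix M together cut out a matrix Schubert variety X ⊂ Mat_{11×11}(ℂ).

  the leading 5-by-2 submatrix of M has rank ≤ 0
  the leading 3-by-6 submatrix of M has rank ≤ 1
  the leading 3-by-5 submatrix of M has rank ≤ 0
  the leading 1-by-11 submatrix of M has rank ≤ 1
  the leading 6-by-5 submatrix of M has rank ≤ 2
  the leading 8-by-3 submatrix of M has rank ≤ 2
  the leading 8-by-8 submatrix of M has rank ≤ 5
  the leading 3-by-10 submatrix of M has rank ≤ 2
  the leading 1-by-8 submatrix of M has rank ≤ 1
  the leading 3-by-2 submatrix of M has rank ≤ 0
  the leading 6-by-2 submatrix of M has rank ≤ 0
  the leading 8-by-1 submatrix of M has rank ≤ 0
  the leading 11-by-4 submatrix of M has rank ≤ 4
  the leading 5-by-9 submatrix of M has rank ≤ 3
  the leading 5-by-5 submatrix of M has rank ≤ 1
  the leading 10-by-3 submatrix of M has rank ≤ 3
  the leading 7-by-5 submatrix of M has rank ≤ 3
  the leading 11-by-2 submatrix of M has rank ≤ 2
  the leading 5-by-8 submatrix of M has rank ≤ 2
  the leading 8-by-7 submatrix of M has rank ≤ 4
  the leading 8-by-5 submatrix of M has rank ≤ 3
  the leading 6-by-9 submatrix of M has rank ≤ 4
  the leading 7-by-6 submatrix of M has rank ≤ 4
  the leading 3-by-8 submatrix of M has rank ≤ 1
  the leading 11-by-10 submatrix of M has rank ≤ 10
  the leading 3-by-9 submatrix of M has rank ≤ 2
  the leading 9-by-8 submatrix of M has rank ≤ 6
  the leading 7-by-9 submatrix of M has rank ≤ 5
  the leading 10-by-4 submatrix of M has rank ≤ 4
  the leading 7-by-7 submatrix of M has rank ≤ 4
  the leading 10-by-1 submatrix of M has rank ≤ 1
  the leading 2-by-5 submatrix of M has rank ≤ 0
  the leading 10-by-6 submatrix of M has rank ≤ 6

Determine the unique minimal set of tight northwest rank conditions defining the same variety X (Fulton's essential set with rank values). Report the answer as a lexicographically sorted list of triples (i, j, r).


Propagating the 33 rank bounds to every northwest block:

  i=1: 0 0 0 0 0 1 1 1 1 1 1
  i=2: 0 0 0 0 0 1 1 1 2 2 2
  i=3: 0 0 0 0 0 1 1 1 2 2 3
  i=4: 0 0 1 1 1 2 2 2 3 3 4
  i=5: 0 0 1 1 1 2 2 2 3 4 5
  i=6: 0 0 1 2 2 3 3 3 4 5 6
  i=7: 0 1 2 3 3 4 4 4 5 6 7
  i=8: 0 1 2 3 3 4 4 5 6 7 8
  i=9: 1 2 3 4 4 5 5 6 7 8 9
  i=10: 1 2 3 4 5 6 6 7 8 9 10
  i=11: 1 2 3 4 5 6 7 8 9 10 11

the unique w with this rank table is (6, 9, 11, 3, 10, 4, 2, 8, 1, 5, 7).

9 SE-corners of the 34-cell Rothe diagram give Ess(w):

[(3, 5, 0), (3, 8, 1), (3, 10, 2), (5, 5, 1), (5, 8, 2), (6, 2, 0), (8, 1, 0), (8, 5, 3), (8, 7, 4)]


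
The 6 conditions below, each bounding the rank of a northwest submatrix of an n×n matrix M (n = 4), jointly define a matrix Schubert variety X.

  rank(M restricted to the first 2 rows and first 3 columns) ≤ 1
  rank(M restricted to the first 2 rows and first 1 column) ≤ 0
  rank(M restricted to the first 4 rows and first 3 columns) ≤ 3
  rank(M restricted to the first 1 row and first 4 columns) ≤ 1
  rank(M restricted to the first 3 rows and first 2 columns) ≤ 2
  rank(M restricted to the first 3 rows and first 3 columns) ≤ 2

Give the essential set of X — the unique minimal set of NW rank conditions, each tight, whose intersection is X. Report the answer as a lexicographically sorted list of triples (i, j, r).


Computing R[i][j] = min implied NW-rank bound (n=4, 6 conditions):

  R[1]: 0 | 1 | 1 | 1
  R[2]: 0 | 1 | 1 | 2
  R[3]: 1 | 2 | 2 | 3
  R[4]: 1 | 2 | 3 | 4

reading off 1-entries of Δ²R: w = (2, 4, 1, 3).

Rothe diagram D(w) (3 cells), 2 SE-corners (essential conditions):

[(2, 1, 0), (2, 3, 1)]


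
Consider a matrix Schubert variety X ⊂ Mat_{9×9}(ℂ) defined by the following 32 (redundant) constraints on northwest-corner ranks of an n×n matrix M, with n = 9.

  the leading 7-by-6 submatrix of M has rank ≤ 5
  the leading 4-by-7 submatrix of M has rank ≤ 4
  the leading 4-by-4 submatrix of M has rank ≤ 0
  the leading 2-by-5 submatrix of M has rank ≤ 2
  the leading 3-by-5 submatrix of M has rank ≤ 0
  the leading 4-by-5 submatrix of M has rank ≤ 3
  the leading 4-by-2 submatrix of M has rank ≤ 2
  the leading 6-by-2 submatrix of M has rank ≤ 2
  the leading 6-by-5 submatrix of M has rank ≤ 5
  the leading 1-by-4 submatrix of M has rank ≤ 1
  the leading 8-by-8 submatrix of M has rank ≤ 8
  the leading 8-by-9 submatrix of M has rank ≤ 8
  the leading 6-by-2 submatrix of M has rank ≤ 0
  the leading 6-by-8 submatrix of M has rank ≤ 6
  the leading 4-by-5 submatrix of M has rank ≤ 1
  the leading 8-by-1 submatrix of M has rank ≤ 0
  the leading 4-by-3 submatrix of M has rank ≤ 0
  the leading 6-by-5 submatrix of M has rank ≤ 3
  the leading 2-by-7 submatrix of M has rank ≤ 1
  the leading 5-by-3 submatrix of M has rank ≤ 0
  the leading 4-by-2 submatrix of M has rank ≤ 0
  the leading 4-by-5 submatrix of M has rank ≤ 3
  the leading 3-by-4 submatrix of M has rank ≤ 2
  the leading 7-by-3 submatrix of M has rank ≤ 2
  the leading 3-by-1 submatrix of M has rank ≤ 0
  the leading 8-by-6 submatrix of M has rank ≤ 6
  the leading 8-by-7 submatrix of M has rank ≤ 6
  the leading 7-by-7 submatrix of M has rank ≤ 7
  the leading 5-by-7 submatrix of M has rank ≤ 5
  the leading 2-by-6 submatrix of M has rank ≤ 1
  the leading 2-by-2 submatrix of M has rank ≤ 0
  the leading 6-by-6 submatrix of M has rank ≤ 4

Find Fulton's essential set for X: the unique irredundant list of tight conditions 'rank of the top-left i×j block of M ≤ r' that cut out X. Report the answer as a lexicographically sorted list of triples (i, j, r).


Propagating the 32 rank bounds to every northwest block:

  row 1: 0, 0, 0, 0, 0, 1, 1, 1, 1
  row 2: 0, 0, 0, 0, 0, 1, 1, 2, 2
  row 3: 0, 0, 0, 0, 0, 1, 2, 3, 3
  row 4: 0, 0, 0, 0, 1, 2, 3, 4, 4
  row 5: 0, 0, 0, 1, 2, 3, 4, 5, 5
  row 6: 0, 0, 1, 2, 3, 4, 5, 6, 6
  row 7: 0, 1, 2, 3, 4, 5, 6, 7, 7
  row 8: 0, 1, 2, 3, 4, 5, 6, 7, 8
  row 9: 1, 2, 3, 4, 5, 6, 7, 8, 9

second differences of R give the permutation w = (6, 8, 7, 5, 4, 3, 2, 9, 1).

6 SE-corners of the 27-cell Rothe diagram give Ess(w):

[(2, 7, 1), (3, 5, 0), (4, 4, 0), (5, 3, 0), (6, 2, 0), (8, 1, 0)]


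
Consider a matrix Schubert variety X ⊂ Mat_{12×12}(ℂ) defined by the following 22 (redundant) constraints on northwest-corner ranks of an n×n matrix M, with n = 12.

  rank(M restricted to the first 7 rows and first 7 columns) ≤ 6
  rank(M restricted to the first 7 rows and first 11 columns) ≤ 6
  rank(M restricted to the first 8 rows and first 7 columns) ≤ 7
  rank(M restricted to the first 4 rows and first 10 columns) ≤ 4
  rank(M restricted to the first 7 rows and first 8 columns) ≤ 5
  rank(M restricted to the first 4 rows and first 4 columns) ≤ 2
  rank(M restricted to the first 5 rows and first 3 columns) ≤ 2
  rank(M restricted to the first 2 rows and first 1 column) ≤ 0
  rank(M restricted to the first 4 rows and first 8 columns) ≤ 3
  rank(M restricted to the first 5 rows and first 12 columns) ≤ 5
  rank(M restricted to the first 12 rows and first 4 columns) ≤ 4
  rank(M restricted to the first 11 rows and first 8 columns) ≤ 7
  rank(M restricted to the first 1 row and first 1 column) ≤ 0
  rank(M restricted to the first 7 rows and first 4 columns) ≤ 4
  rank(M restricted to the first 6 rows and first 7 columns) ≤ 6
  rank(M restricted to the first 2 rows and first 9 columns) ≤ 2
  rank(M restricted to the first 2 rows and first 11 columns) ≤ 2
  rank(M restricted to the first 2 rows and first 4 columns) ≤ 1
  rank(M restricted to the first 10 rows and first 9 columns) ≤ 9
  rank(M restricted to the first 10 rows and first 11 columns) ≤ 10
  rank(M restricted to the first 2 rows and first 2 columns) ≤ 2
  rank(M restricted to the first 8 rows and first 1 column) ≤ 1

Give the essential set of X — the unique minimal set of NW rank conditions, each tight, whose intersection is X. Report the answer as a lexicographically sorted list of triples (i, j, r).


Reconstructing r_w from the 22 given conditions:

  R[1]: 0 1 1 1 1 1 1 1 1 1 1 1
  R[2]: 0 1 1 1 2 2 2 2 2 2 2 2
  R[3]: 1 2 2 2 3 3 3 3 3 3 3 3
  R[4]: 1 2 2 2 3 3 3 3 4 4 4 4
  R[5]: 1 2 2 3 4 4 4 4 5 5 5 5
  R[6]: 1 2 3 4 5 5 5 5 6 6 6 6
  R[7]: 1 2 3 4 5 5 5 5 6 6 6 7
  R[8]: 1 2 3 4 5 6 6 6 7 7 7 8
  R[9]: 1 2 3 4 5 6 7 7 8 8 8 9
  R[10]: 1 2 3 4 5 6 7 7 8 9 9 10
  R[11]: 1 2 3 4 5 6 7 7 8 9 10 11
  R[12]: 1 2 3 4 5 6 7 8 9 10 11 12

reading off 1-entries of Δ²R: w = (2, 5, 1, 9, 4, 3, 12, 6, 7, 10, 11, 8).

D(w) has 17 cells with 8 SE-corners; essential set:

[(2, 1, 0), (2, 4, 1), (4, 4, 2), (4, 8, 3), (5, 3, 2), (7, 8, 5), (7, 11, 6), (11, 8, 7)]


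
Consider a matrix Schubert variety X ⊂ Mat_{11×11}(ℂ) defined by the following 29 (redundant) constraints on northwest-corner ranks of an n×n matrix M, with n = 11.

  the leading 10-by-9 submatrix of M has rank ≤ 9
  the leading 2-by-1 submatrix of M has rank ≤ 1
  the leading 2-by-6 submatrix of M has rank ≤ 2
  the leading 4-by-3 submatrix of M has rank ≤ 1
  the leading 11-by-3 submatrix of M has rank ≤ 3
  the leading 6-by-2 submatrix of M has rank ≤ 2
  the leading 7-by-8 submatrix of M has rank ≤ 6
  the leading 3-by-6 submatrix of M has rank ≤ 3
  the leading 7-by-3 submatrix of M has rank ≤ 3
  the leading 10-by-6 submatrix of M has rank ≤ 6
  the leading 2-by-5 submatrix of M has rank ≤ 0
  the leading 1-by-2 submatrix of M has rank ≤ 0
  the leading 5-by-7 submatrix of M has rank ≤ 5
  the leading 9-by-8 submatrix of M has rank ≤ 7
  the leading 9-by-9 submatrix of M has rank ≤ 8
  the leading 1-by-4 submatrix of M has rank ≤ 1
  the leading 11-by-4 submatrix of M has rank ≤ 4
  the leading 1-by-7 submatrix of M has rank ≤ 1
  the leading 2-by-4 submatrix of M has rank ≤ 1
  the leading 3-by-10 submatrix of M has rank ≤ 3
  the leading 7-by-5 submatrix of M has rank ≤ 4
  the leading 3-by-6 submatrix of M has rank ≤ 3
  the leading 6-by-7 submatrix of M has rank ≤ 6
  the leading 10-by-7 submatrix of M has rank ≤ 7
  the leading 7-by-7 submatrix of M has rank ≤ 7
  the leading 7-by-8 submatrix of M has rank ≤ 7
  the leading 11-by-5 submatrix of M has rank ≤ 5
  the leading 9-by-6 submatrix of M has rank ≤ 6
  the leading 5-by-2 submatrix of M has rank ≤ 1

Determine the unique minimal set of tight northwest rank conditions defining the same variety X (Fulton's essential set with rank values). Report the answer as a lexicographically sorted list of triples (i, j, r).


Recovering R(i,j) via the rank-extension bound from the 29 conditions:

  0 0 0 0 0 1 1 1 1 1 1
  0 0 0 0 0 1 2 2 2 2 2
  1 1 1 1 1 2 3 3 3 3 3
  1 1 1 2 2 3 4 4 4 4 4
  1 1 2 3 3 4 5 5 5 5 5
  1 2 3 4 4 5 6 6 6 6 6
  1 2 3 4 4 5 6 6 7 7 7
  1 2 3 4 5 6 7 7 8 8 8
  1 2 3 4 5 6 7 7 8 9 9
  1 2 3 4 5 6 7 8 9 10 10
  1 2 3 4 5 6 7 8 9 10 11

giving w = (6, 7, 1, 4, 3, 2, 9, 5, 10, 8, 11) via Δ²R.

Rothe diagram D(w) (16 cells), 6 SE-corners (essential conditions):

[(2, 5, 0), (4, 3, 1), (5, 2, 1), (7, 5, 4), (7, 8, 6), (9, 8, 7)]


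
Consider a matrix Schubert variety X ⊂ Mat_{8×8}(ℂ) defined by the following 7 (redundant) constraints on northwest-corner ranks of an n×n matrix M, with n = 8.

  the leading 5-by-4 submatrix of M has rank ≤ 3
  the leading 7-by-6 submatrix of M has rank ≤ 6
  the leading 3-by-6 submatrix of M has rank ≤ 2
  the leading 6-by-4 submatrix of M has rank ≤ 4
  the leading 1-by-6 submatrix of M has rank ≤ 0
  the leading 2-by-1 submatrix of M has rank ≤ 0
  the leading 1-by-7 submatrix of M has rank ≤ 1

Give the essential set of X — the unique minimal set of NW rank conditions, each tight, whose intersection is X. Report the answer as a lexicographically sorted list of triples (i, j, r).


Propagating the 7 rank bounds to every northwest block:

  row 1: 0 | 0 | 0 | 0 | 0 | 0 | 1 | 1
  row 2: 0 | 1 | 1 | 1 | 1 | 1 | 2 | 2
  row 3: 1 | 2 | 2 | 2 | 2 | 2 | 3 | 3
  row 4: 1 | 2 | 3 | 3 | 3 | 3 | 4 | 4
  row 5: 1 | 2 | 3 | 3 | 4 | 4 | 5 | 5
  row 6: 1 | 2 | 3 | 4 | 5 | 5 | 6 | 6
  row 7: 1 | 2 | 3 | 4 | 5 | 6 | 7 | 7
  row 8: 1 | 2 | 3 | 4 | 5 | 6 | 7 | 8

so w = (7, 2, 1, 3, 5, 4, 6, 8).

D(w) has 8 cells with 3 SE-corners; essential set:

[(1, 6, 0), (2, 1, 0), (5, 4, 3)]


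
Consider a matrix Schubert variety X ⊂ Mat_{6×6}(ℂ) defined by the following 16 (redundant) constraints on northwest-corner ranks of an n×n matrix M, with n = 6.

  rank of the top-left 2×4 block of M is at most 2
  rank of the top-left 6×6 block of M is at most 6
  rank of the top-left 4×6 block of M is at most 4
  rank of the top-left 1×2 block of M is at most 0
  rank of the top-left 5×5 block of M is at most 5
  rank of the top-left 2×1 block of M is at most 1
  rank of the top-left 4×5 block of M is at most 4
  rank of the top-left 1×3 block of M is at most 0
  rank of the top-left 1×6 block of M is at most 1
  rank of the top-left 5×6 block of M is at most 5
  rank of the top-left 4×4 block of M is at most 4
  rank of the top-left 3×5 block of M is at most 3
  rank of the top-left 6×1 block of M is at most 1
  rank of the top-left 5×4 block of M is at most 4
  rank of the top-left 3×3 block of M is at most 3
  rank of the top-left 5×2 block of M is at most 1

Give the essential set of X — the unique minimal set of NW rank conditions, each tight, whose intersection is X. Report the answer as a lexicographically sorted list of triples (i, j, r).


Reconstructing r_w from the 16 given conditions:

  R[1]: 0 0 0 1 1 1
  R[2]: 1 1 1 2 2 2
  R[3]: 1 1 2 3 3 3
  R[4]: 1 1 2 3 4 4
  R[5]: 1 1 2 3 4 5
  R[6]: 1 2 3 4 5 6

reading off 1-entries of Δ²R: w = (4, 1, 3, 5, 6, 2).

Fulton essential set (2 of the 6 Rothe cells):

[(1, 3, 0), (5, 2, 1)]


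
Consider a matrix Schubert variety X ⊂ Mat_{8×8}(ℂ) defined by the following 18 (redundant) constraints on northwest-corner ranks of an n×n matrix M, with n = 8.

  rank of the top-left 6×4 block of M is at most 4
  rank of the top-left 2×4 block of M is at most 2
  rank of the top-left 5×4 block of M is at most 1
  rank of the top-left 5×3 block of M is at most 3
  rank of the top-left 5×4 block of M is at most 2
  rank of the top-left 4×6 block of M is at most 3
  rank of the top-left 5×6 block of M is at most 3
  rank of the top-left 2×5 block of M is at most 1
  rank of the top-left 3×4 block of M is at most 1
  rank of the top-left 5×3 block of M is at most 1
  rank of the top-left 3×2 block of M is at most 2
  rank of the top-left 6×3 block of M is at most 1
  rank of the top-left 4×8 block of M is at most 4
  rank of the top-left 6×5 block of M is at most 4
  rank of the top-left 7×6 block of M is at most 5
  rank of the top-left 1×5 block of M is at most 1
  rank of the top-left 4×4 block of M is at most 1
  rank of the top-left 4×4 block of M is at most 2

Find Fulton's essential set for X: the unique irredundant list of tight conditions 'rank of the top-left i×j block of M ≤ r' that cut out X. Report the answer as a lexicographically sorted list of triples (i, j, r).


Reconstructing r_w from the 18 given conditions:

  1  1  1  1  1  1  1  1
  1  1  1  1  1  2  2  2
  1  1  1  1  2  3  3  3
  1  1  1  1  2  3  4  4
  1  1  1  1  2  3  4  5
  1  1  1  2  3  4  5  6
  1  2  2  3  4  5  6  7
  1  2  3  4  5  6  7  8

so w = (1, 6, 5, 7, 8, 4, 2, 3).

3 SE-corners of the 15-cell Rothe diagram give Ess(w):

[(2, 5, 1), (5, 4, 1), (6, 3, 1)]


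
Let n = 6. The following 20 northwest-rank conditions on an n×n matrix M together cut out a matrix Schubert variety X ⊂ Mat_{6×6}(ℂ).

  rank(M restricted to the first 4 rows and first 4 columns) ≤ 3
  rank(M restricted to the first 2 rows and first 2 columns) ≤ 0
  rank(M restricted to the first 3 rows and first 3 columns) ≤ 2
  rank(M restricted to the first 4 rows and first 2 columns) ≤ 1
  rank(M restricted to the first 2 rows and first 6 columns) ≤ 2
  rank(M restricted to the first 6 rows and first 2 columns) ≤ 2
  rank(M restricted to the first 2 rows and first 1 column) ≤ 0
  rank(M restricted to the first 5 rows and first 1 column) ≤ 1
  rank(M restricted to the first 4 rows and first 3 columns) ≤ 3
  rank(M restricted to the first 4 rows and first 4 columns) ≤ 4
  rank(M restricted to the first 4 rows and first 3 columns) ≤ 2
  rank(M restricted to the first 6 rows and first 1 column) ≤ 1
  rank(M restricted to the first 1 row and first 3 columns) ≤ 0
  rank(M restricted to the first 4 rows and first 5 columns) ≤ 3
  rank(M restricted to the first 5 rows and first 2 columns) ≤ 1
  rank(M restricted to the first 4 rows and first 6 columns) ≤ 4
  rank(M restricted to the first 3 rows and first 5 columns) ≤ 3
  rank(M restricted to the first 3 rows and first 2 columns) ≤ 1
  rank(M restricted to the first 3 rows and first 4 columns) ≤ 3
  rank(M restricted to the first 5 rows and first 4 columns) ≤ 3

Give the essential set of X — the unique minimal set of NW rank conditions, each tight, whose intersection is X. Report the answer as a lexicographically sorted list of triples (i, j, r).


Propagating the 20 rank bounds to every northwest block:

  i=1: 0  0  0  1  1  1
  i=2: 0  0  1  2  2  2
  i=3: 1  1  2  3  3  3
  i=4: 1  1  2  3  3  4
  i=5: 1  1  2  3  4  5
  i=6: 1  2  3  4  5  6

second differences of R give the permutation w = (4, 3, 1, 6, 5, 2).

|D(w)|=8, |Ess(w)|=4:

[(1, 3, 0), (2, 2, 0), (4, 5, 3), (5, 2, 1)]
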